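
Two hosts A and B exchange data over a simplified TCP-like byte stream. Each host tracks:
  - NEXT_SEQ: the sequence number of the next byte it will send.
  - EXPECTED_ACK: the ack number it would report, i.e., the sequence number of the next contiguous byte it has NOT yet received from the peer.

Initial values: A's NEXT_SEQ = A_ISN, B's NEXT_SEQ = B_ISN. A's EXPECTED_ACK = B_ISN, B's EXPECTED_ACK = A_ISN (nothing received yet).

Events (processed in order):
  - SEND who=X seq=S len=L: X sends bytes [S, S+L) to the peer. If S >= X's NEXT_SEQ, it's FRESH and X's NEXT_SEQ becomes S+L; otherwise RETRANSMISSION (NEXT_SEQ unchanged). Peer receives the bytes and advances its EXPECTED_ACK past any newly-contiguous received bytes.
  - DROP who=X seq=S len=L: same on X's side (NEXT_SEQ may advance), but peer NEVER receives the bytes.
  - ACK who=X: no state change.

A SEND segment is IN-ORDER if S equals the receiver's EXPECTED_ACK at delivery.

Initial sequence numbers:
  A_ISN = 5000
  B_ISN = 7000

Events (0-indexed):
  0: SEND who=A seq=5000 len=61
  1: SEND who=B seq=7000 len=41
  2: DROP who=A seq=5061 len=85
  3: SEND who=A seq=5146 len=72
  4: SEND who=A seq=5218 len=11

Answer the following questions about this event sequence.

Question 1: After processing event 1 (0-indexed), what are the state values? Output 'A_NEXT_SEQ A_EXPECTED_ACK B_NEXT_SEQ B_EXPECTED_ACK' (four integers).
After event 0: A_seq=5061 A_ack=7000 B_seq=7000 B_ack=5061
After event 1: A_seq=5061 A_ack=7041 B_seq=7041 B_ack=5061

5061 7041 7041 5061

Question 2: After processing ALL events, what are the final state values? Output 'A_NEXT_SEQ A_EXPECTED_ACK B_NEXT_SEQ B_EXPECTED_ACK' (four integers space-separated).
Answer: 5229 7041 7041 5061

Derivation:
After event 0: A_seq=5061 A_ack=7000 B_seq=7000 B_ack=5061
After event 1: A_seq=5061 A_ack=7041 B_seq=7041 B_ack=5061
After event 2: A_seq=5146 A_ack=7041 B_seq=7041 B_ack=5061
After event 3: A_seq=5218 A_ack=7041 B_seq=7041 B_ack=5061
After event 4: A_seq=5229 A_ack=7041 B_seq=7041 B_ack=5061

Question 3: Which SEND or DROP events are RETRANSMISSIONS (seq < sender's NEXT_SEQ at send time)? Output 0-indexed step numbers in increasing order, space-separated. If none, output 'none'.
Answer: none

Derivation:
Step 0: SEND seq=5000 -> fresh
Step 1: SEND seq=7000 -> fresh
Step 2: DROP seq=5061 -> fresh
Step 3: SEND seq=5146 -> fresh
Step 4: SEND seq=5218 -> fresh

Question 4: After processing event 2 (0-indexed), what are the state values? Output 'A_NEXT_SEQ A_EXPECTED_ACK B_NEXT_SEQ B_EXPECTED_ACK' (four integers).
After event 0: A_seq=5061 A_ack=7000 B_seq=7000 B_ack=5061
After event 1: A_seq=5061 A_ack=7041 B_seq=7041 B_ack=5061
After event 2: A_seq=5146 A_ack=7041 B_seq=7041 B_ack=5061

5146 7041 7041 5061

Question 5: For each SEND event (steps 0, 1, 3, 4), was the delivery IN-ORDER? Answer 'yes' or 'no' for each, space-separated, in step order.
Step 0: SEND seq=5000 -> in-order
Step 1: SEND seq=7000 -> in-order
Step 3: SEND seq=5146 -> out-of-order
Step 4: SEND seq=5218 -> out-of-order

Answer: yes yes no no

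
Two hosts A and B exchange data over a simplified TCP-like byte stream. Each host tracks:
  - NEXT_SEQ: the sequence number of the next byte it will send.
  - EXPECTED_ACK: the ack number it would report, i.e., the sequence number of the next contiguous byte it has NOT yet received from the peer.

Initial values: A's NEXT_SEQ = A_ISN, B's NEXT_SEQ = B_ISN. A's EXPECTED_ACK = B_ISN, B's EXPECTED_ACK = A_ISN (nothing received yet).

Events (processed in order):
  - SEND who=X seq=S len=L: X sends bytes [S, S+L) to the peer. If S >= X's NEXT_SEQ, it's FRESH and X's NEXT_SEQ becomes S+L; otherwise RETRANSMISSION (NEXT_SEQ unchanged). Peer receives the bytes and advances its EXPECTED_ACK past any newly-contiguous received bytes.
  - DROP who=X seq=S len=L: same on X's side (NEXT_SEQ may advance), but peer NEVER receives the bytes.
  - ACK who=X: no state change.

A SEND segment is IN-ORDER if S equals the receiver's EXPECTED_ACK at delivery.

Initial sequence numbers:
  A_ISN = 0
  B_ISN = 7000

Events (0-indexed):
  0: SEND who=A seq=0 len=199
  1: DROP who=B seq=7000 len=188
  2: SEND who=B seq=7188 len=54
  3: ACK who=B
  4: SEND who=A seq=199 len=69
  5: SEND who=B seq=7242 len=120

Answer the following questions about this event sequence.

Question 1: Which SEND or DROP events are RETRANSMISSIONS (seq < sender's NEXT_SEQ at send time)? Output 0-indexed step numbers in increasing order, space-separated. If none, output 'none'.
Answer: none

Derivation:
Step 0: SEND seq=0 -> fresh
Step 1: DROP seq=7000 -> fresh
Step 2: SEND seq=7188 -> fresh
Step 4: SEND seq=199 -> fresh
Step 5: SEND seq=7242 -> fresh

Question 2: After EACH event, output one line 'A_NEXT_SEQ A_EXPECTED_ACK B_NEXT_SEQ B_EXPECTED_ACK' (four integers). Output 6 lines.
199 7000 7000 199
199 7000 7188 199
199 7000 7242 199
199 7000 7242 199
268 7000 7242 268
268 7000 7362 268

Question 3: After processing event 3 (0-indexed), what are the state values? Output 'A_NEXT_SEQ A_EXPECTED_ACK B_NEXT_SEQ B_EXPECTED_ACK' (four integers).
After event 0: A_seq=199 A_ack=7000 B_seq=7000 B_ack=199
After event 1: A_seq=199 A_ack=7000 B_seq=7188 B_ack=199
After event 2: A_seq=199 A_ack=7000 B_seq=7242 B_ack=199
After event 3: A_seq=199 A_ack=7000 B_seq=7242 B_ack=199

199 7000 7242 199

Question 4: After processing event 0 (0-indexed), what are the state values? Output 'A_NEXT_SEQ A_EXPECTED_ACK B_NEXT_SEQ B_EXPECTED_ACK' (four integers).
After event 0: A_seq=199 A_ack=7000 B_seq=7000 B_ack=199

199 7000 7000 199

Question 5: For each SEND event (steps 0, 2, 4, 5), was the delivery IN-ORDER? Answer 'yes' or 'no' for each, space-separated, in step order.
Step 0: SEND seq=0 -> in-order
Step 2: SEND seq=7188 -> out-of-order
Step 4: SEND seq=199 -> in-order
Step 5: SEND seq=7242 -> out-of-order

Answer: yes no yes no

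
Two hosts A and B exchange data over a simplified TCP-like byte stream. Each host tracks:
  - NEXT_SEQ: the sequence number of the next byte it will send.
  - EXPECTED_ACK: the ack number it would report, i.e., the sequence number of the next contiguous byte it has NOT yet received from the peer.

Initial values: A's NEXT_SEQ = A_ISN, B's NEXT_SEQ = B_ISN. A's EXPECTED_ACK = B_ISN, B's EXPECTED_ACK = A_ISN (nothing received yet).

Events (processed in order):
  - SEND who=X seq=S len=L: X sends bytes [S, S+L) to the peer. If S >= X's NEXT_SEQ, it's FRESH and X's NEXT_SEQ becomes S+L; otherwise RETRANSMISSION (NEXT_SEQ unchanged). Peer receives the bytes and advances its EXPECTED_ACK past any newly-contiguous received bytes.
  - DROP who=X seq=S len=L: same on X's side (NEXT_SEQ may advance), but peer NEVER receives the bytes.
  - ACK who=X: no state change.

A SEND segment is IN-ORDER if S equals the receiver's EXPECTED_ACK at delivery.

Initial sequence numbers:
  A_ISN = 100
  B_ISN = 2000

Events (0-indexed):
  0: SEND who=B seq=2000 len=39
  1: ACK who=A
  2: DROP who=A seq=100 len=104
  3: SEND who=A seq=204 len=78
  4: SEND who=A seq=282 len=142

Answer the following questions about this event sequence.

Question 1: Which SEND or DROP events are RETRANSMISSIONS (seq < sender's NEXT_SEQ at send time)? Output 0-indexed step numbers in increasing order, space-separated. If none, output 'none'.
Step 0: SEND seq=2000 -> fresh
Step 2: DROP seq=100 -> fresh
Step 3: SEND seq=204 -> fresh
Step 4: SEND seq=282 -> fresh

Answer: none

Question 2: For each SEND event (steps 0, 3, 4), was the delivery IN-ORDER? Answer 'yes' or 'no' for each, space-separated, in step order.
Step 0: SEND seq=2000 -> in-order
Step 3: SEND seq=204 -> out-of-order
Step 4: SEND seq=282 -> out-of-order

Answer: yes no no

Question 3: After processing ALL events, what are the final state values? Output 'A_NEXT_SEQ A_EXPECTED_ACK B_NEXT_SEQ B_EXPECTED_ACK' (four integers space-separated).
Answer: 424 2039 2039 100

Derivation:
After event 0: A_seq=100 A_ack=2039 B_seq=2039 B_ack=100
After event 1: A_seq=100 A_ack=2039 B_seq=2039 B_ack=100
After event 2: A_seq=204 A_ack=2039 B_seq=2039 B_ack=100
After event 3: A_seq=282 A_ack=2039 B_seq=2039 B_ack=100
After event 4: A_seq=424 A_ack=2039 B_seq=2039 B_ack=100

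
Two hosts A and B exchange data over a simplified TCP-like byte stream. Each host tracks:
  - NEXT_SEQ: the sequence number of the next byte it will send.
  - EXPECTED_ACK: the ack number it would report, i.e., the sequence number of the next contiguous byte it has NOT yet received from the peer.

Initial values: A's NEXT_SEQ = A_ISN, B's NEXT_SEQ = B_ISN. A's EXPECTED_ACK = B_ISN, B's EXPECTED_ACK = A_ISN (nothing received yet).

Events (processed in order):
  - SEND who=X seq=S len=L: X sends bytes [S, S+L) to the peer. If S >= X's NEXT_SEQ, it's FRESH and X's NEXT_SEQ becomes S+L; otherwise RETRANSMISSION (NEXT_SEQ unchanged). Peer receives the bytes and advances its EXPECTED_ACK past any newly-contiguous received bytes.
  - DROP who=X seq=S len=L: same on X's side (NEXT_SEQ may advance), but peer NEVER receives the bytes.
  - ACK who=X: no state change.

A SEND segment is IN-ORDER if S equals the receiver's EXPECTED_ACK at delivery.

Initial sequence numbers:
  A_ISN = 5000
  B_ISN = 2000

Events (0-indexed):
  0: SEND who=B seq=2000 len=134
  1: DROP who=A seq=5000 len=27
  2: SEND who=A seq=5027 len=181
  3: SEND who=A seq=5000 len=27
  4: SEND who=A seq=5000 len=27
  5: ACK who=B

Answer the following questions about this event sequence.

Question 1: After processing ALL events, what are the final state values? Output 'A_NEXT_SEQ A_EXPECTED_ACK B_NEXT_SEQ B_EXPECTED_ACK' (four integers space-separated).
Answer: 5208 2134 2134 5208

Derivation:
After event 0: A_seq=5000 A_ack=2134 B_seq=2134 B_ack=5000
After event 1: A_seq=5027 A_ack=2134 B_seq=2134 B_ack=5000
After event 2: A_seq=5208 A_ack=2134 B_seq=2134 B_ack=5000
After event 3: A_seq=5208 A_ack=2134 B_seq=2134 B_ack=5208
After event 4: A_seq=5208 A_ack=2134 B_seq=2134 B_ack=5208
After event 5: A_seq=5208 A_ack=2134 B_seq=2134 B_ack=5208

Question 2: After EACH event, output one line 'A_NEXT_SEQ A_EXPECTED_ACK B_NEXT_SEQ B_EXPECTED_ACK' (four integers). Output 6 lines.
5000 2134 2134 5000
5027 2134 2134 5000
5208 2134 2134 5000
5208 2134 2134 5208
5208 2134 2134 5208
5208 2134 2134 5208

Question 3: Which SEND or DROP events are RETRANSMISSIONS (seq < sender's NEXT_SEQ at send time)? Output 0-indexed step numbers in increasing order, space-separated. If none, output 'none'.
Answer: 3 4

Derivation:
Step 0: SEND seq=2000 -> fresh
Step 1: DROP seq=5000 -> fresh
Step 2: SEND seq=5027 -> fresh
Step 3: SEND seq=5000 -> retransmit
Step 4: SEND seq=5000 -> retransmit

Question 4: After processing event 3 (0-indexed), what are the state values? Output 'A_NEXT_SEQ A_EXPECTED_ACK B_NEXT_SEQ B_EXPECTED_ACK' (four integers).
After event 0: A_seq=5000 A_ack=2134 B_seq=2134 B_ack=5000
After event 1: A_seq=5027 A_ack=2134 B_seq=2134 B_ack=5000
After event 2: A_seq=5208 A_ack=2134 B_seq=2134 B_ack=5000
After event 3: A_seq=5208 A_ack=2134 B_seq=2134 B_ack=5208

5208 2134 2134 5208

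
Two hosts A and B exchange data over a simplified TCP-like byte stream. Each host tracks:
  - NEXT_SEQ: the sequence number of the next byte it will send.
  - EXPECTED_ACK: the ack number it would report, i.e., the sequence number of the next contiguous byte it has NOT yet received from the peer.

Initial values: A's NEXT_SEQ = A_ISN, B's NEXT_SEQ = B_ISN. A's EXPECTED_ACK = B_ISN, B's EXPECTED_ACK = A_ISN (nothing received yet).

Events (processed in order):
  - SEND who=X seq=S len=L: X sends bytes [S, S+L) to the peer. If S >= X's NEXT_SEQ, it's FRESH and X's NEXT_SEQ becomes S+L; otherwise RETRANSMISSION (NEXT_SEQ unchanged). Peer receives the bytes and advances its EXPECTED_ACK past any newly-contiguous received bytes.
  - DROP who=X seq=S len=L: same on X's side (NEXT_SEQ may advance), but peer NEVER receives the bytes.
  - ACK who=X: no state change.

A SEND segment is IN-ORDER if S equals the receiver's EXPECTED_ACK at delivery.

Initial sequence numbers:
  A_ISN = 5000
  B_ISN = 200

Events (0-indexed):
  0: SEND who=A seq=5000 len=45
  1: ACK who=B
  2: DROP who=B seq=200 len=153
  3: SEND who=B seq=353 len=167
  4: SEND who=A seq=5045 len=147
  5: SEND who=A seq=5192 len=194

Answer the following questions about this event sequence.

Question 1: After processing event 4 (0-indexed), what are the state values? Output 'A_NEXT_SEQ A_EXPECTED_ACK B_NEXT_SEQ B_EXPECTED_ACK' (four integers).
After event 0: A_seq=5045 A_ack=200 B_seq=200 B_ack=5045
After event 1: A_seq=5045 A_ack=200 B_seq=200 B_ack=5045
After event 2: A_seq=5045 A_ack=200 B_seq=353 B_ack=5045
After event 3: A_seq=5045 A_ack=200 B_seq=520 B_ack=5045
After event 4: A_seq=5192 A_ack=200 B_seq=520 B_ack=5192

5192 200 520 5192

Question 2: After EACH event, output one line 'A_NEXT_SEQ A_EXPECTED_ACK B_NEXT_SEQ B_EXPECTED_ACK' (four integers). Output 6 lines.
5045 200 200 5045
5045 200 200 5045
5045 200 353 5045
5045 200 520 5045
5192 200 520 5192
5386 200 520 5386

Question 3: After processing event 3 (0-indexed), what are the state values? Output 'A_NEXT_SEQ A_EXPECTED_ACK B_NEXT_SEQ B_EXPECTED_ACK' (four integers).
After event 0: A_seq=5045 A_ack=200 B_seq=200 B_ack=5045
After event 1: A_seq=5045 A_ack=200 B_seq=200 B_ack=5045
After event 2: A_seq=5045 A_ack=200 B_seq=353 B_ack=5045
After event 3: A_seq=5045 A_ack=200 B_seq=520 B_ack=5045

5045 200 520 5045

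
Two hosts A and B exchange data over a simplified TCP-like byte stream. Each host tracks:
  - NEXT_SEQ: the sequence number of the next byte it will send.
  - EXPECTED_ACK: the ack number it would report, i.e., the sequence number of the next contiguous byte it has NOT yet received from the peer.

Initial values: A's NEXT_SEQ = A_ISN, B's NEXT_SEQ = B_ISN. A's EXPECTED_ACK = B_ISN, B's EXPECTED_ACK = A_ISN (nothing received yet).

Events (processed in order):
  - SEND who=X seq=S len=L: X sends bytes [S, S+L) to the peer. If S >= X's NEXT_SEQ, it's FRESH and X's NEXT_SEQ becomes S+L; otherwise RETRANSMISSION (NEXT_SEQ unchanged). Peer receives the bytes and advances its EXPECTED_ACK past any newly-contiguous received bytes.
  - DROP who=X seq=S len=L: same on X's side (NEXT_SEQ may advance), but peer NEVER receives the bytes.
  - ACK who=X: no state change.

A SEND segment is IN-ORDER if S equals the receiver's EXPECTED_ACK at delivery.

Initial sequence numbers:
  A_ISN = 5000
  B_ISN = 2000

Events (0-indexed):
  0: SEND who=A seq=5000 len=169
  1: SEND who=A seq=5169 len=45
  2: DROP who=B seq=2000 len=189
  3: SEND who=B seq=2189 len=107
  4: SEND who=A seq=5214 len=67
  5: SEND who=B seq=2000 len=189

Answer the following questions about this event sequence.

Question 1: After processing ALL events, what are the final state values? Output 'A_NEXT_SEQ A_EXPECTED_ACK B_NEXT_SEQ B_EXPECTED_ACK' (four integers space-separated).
After event 0: A_seq=5169 A_ack=2000 B_seq=2000 B_ack=5169
After event 1: A_seq=5214 A_ack=2000 B_seq=2000 B_ack=5214
After event 2: A_seq=5214 A_ack=2000 B_seq=2189 B_ack=5214
After event 3: A_seq=5214 A_ack=2000 B_seq=2296 B_ack=5214
After event 4: A_seq=5281 A_ack=2000 B_seq=2296 B_ack=5281
After event 5: A_seq=5281 A_ack=2296 B_seq=2296 B_ack=5281

Answer: 5281 2296 2296 5281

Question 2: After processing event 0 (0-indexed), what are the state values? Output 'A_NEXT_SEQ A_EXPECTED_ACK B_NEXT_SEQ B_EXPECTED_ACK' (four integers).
After event 0: A_seq=5169 A_ack=2000 B_seq=2000 B_ack=5169

5169 2000 2000 5169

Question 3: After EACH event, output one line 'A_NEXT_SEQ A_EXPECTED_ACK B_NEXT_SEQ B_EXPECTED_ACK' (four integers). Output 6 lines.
5169 2000 2000 5169
5214 2000 2000 5214
5214 2000 2189 5214
5214 2000 2296 5214
5281 2000 2296 5281
5281 2296 2296 5281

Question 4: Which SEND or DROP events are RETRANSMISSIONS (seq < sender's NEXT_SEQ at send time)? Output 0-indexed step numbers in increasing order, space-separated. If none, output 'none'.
Step 0: SEND seq=5000 -> fresh
Step 1: SEND seq=5169 -> fresh
Step 2: DROP seq=2000 -> fresh
Step 3: SEND seq=2189 -> fresh
Step 4: SEND seq=5214 -> fresh
Step 5: SEND seq=2000 -> retransmit

Answer: 5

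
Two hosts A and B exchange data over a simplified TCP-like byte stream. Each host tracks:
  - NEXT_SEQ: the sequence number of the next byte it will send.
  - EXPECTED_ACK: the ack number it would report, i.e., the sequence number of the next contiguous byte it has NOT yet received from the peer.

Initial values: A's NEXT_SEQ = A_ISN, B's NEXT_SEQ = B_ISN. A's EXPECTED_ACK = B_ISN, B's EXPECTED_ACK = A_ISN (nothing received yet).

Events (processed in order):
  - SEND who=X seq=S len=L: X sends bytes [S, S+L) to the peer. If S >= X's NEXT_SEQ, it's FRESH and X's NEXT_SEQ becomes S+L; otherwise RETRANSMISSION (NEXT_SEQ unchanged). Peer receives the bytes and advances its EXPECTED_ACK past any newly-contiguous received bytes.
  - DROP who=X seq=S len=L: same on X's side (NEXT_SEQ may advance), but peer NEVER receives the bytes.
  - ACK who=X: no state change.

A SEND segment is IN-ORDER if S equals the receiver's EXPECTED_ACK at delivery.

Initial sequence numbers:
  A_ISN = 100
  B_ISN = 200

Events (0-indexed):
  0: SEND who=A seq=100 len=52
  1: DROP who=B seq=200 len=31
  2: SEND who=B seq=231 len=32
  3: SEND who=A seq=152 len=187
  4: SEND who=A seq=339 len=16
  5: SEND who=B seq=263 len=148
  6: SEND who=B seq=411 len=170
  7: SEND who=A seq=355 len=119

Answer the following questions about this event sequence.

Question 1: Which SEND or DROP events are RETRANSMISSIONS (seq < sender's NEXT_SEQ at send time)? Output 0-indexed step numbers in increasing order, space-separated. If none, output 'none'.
Step 0: SEND seq=100 -> fresh
Step 1: DROP seq=200 -> fresh
Step 2: SEND seq=231 -> fresh
Step 3: SEND seq=152 -> fresh
Step 4: SEND seq=339 -> fresh
Step 5: SEND seq=263 -> fresh
Step 6: SEND seq=411 -> fresh
Step 7: SEND seq=355 -> fresh

Answer: none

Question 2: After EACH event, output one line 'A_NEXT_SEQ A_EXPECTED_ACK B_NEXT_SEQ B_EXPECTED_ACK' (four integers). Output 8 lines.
152 200 200 152
152 200 231 152
152 200 263 152
339 200 263 339
355 200 263 355
355 200 411 355
355 200 581 355
474 200 581 474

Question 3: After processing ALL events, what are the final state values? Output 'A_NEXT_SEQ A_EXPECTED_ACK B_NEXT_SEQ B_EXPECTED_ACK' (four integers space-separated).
After event 0: A_seq=152 A_ack=200 B_seq=200 B_ack=152
After event 1: A_seq=152 A_ack=200 B_seq=231 B_ack=152
After event 2: A_seq=152 A_ack=200 B_seq=263 B_ack=152
After event 3: A_seq=339 A_ack=200 B_seq=263 B_ack=339
After event 4: A_seq=355 A_ack=200 B_seq=263 B_ack=355
After event 5: A_seq=355 A_ack=200 B_seq=411 B_ack=355
After event 6: A_seq=355 A_ack=200 B_seq=581 B_ack=355
After event 7: A_seq=474 A_ack=200 B_seq=581 B_ack=474

Answer: 474 200 581 474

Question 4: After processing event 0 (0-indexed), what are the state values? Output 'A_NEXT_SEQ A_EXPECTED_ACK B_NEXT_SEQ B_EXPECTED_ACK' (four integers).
After event 0: A_seq=152 A_ack=200 B_seq=200 B_ack=152

152 200 200 152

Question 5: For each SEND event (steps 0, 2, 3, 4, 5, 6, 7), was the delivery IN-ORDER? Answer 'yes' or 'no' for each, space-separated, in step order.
Answer: yes no yes yes no no yes

Derivation:
Step 0: SEND seq=100 -> in-order
Step 2: SEND seq=231 -> out-of-order
Step 3: SEND seq=152 -> in-order
Step 4: SEND seq=339 -> in-order
Step 5: SEND seq=263 -> out-of-order
Step 6: SEND seq=411 -> out-of-order
Step 7: SEND seq=355 -> in-order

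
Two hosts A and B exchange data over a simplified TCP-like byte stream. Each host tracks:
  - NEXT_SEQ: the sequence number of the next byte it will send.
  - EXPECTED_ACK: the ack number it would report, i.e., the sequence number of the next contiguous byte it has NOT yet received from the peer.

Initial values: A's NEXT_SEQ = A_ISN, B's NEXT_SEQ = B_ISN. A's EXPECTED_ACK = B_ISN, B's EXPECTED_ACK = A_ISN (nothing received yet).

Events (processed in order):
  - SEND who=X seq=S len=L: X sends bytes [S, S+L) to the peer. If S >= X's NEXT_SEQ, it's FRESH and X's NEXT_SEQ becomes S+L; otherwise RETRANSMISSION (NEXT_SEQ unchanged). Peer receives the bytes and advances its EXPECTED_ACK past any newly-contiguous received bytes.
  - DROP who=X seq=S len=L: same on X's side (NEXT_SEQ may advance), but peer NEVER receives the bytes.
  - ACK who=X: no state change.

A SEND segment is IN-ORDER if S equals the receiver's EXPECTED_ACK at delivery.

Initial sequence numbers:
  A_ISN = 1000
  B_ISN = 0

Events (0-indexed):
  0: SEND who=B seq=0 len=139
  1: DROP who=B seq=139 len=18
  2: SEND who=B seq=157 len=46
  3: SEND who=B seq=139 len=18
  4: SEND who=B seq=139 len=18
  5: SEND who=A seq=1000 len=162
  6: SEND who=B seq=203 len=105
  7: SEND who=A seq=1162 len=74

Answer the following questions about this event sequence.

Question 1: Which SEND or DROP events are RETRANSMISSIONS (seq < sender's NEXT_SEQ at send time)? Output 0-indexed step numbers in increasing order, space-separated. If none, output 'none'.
Answer: 3 4

Derivation:
Step 0: SEND seq=0 -> fresh
Step 1: DROP seq=139 -> fresh
Step 2: SEND seq=157 -> fresh
Step 3: SEND seq=139 -> retransmit
Step 4: SEND seq=139 -> retransmit
Step 5: SEND seq=1000 -> fresh
Step 6: SEND seq=203 -> fresh
Step 7: SEND seq=1162 -> fresh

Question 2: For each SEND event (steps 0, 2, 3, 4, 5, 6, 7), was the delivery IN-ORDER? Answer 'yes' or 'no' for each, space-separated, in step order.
Step 0: SEND seq=0 -> in-order
Step 2: SEND seq=157 -> out-of-order
Step 3: SEND seq=139 -> in-order
Step 4: SEND seq=139 -> out-of-order
Step 5: SEND seq=1000 -> in-order
Step 6: SEND seq=203 -> in-order
Step 7: SEND seq=1162 -> in-order

Answer: yes no yes no yes yes yes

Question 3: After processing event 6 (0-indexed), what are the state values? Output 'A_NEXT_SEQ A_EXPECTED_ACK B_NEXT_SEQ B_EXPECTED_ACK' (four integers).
After event 0: A_seq=1000 A_ack=139 B_seq=139 B_ack=1000
After event 1: A_seq=1000 A_ack=139 B_seq=157 B_ack=1000
After event 2: A_seq=1000 A_ack=139 B_seq=203 B_ack=1000
After event 3: A_seq=1000 A_ack=203 B_seq=203 B_ack=1000
After event 4: A_seq=1000 A_ack=203 B_seq=203 B_ack=1000
After event 5: A_seq=1162 A_ack=203 B_seq=203 B_ack=1162
After event 6: A_seq=1162 A_ack=308 B_seq=308 B_ack=1162

1162 308 308 1162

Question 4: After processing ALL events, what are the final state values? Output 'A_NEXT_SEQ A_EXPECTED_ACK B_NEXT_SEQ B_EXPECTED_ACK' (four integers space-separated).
After event 0: A_seq=1000 A_ack=139 B_seq=139 B_ack=1000
After event 1: A_seq=1000 A_ack=139 B_seq=157 B_ack=1000
After event 2: A_seq=1000 A_ack=139 B_seq=203 B_ack=1000
After event 3: A_seq=1000 A_ack=203 B_seq=203 B_ack=1000
After event 4: A_seq=1000 A_ack=203 B_seq=203 B_ack=1000
After event 5: A_seq=1162 A_ack=203 B_seq=203 B_ack=1162
After event 6: A_seq=1162 A_ack=308 B_seq=308 B_ack=1162
After event 7: A_seq=1236 A_ack=308 B_seq=308 B_ack=1236

Answer: 1236 308 308 1236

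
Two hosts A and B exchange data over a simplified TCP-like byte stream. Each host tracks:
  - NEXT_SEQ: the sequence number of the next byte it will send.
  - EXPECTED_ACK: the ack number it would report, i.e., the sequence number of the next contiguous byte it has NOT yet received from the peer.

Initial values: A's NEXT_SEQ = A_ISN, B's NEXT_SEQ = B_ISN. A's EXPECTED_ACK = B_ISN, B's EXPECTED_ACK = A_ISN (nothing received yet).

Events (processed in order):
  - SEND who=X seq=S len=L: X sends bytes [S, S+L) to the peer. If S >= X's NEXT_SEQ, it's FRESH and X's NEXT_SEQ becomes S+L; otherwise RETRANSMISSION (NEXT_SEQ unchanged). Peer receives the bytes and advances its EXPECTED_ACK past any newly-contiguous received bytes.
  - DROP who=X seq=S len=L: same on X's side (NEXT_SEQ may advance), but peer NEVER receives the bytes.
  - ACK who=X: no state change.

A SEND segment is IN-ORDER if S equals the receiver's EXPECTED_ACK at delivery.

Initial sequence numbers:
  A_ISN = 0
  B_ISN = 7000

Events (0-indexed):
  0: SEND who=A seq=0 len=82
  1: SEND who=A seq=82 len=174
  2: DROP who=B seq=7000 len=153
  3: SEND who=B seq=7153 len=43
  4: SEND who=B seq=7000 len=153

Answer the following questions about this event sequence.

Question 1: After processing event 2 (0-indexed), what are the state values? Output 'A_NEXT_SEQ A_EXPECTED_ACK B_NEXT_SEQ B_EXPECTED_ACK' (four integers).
After event 0: A_seq=82 A_ack=7000 B_seq=7000 B_ack=82
After event 1: A_seq=256 A_ack=7000 B_seq=7000 B_ack=256
After event 2: A_seq=256 A_ack=7000 B_seq=7153 B_ack=256

256 7000 7153 256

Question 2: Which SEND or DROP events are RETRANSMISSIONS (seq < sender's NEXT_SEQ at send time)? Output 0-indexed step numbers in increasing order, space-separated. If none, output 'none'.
Answer: 4

Derivation:
Step 0: SEND seq=0 -> fresh
Step 1: SEND seq=82 -> fresh
Step 2: DROP seq=7000 -> fresh
Step 3: SEND seq=7153 -> fresh
Step 4: SEND seq=7000 -> retransmit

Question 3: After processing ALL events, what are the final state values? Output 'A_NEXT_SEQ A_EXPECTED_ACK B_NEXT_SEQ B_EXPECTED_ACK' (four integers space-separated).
After event 0: A_seq=82 A_ack=7000 B_seq=7000 B_ack=82
After event 1: A_seq=256 A_ack=7000 B_seq=7000 B_ack=256
After event 2: A_seq=256 A_ack=7000 B_seq=7153 B_ack=256
After event 3: A_seq=256 A_ack=7000 B_seq=7196 B_ack=256
After event 4: A_seq=256 A_ack=7196 B_seq=7196 B_ack=256

Answer: 256 7196 7196 256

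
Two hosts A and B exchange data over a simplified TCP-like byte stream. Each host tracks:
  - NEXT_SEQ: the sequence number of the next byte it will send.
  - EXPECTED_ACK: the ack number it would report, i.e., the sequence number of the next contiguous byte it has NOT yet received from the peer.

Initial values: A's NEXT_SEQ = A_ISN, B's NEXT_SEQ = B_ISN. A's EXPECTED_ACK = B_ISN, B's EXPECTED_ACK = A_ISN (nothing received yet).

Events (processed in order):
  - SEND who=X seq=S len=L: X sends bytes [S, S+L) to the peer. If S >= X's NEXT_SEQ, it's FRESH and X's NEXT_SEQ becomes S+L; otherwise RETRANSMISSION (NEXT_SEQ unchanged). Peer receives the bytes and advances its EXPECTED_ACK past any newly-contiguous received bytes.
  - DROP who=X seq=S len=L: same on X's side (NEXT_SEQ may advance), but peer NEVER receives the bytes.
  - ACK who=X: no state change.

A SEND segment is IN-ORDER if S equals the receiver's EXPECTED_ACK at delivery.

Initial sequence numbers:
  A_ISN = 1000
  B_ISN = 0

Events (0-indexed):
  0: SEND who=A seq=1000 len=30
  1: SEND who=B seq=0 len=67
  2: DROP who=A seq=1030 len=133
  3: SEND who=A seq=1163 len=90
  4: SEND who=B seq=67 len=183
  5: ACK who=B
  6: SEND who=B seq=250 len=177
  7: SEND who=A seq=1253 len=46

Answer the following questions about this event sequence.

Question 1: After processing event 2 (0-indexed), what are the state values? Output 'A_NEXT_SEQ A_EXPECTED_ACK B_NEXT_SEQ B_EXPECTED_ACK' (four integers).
After event 0: A_seq=1030 A_ack=0 B_seq=0 B_ack=1030
After event 1: A_seq=1030 A_ack=67 B_seq=67 B_ack=1030
After event 2: A_seq=1163 A_ack=67 B_seq=67 B_ack=1030

1163 67 67 1030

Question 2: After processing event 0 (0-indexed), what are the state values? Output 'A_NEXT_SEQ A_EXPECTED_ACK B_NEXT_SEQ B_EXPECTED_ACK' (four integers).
After event 0: A_seq=1030 A_ack=0 B_seq=0 B_ack=1030

1030 0 0 1030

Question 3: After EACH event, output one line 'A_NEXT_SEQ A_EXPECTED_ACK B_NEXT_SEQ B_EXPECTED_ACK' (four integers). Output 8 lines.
1030 0 0 1030
1030 67 67 1030
1163 67 67 1030
1253 67 67 1030
1253 250 250 1030
1253 250 250 1030
1253 427 427 1030
1299 427 427 1030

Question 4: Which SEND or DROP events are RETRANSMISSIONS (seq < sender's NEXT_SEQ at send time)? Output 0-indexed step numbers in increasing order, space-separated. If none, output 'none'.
Answer: none

Derivation:
Step 0: SEND seq=1000 -> fresh
Step 1: SEND seq=0 -> fresh
Step 2: DROP seq=1030 -> fresh
Step 3: SEND seq=1163 -> fresh
Step 4: SEND seq=67 -> fresh
Step 6: SEND seq=250 -> fresh
Step 7: SEND seq=1253 -> fresh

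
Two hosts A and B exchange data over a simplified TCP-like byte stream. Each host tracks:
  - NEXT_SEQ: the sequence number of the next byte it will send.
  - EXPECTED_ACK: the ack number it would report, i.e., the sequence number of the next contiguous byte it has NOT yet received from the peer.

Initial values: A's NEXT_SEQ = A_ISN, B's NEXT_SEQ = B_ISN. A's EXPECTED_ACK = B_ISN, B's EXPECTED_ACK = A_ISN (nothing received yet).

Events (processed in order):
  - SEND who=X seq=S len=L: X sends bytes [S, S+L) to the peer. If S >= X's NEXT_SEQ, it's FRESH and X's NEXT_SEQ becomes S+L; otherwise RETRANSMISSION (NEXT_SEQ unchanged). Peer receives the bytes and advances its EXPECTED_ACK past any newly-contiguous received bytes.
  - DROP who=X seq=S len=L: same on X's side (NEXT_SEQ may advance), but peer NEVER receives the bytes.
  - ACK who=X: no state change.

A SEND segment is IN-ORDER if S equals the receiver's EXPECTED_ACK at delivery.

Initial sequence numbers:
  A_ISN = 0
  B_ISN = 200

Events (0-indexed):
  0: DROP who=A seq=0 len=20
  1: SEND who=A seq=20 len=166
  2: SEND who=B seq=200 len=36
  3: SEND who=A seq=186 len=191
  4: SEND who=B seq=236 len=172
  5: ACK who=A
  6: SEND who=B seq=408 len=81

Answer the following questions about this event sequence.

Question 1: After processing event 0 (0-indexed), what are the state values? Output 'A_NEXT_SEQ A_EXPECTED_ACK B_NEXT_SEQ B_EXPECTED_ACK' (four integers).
After event 0: A_seq=20 A_ack=200 B_seq=200 B_ack=0

20 200 200 0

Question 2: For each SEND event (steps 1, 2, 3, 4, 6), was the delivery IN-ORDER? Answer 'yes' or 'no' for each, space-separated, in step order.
Answer: no yes no yes yes

Derivation:
Step 1: SEND seq=20 -> out-of-order
Step 2: SEND seq=200 -> in-order
Step 3: SEND seq=186 -> out-of-order
Step 4: SEND seq=236 -> in-order
Step 6: SEND seq=408 -> in-order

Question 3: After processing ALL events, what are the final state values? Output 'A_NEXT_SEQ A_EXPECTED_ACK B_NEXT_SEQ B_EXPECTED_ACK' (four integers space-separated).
Answer: 377 489 489 0

Derivation:
After event 0: A_seq=20 A_ack=200 B_seq=200 B_ack=0
After event 1: A_seq=186 A_ack=200 B_seq=200 B_ack=0
After event 2: A_seq=186 A_ack=236 B_seq=236 B_ack=0
After event 3: A_seq=377 A_ack=236 B_seq=236 B_ack=0
After event 4: A_seq=377 A_ack=408 B_seq=408 B_ack=0
After event 5: A_seq=377 A_ack=408 B_seq=408 B_ack=0
After event 6: A_seq=377 A_ack=489 B_seq=489 B_ack=0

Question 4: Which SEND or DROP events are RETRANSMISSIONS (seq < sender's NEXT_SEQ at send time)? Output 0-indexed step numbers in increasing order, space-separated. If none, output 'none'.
Answer: none

Derivation:
Step 0: DROP seq=0 -> fresh
Step 1: SEND seq=20 -> fresh
Step 2: SEND seq=200 -> fresh
Step 3: SEND seq=186 -> fresh
Step 4: SEND seq=236 -> fresh
Step 6: SEND seq=408 -> fresh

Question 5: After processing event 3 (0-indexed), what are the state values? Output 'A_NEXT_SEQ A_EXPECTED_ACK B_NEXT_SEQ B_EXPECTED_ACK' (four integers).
After event 0: A_seq=20 A_ack=200 B_seq=200 B_ack=0
After event 1: A_seq=186 A_ack=200 B_seq=200 B_ack=0
After event 2: A_seq=186 A_ack=236 B_seq=236 B_ack=0
After event 3: A_seq=377 A_ack=236 B_seq=236 B_ack=0

377 236 236 0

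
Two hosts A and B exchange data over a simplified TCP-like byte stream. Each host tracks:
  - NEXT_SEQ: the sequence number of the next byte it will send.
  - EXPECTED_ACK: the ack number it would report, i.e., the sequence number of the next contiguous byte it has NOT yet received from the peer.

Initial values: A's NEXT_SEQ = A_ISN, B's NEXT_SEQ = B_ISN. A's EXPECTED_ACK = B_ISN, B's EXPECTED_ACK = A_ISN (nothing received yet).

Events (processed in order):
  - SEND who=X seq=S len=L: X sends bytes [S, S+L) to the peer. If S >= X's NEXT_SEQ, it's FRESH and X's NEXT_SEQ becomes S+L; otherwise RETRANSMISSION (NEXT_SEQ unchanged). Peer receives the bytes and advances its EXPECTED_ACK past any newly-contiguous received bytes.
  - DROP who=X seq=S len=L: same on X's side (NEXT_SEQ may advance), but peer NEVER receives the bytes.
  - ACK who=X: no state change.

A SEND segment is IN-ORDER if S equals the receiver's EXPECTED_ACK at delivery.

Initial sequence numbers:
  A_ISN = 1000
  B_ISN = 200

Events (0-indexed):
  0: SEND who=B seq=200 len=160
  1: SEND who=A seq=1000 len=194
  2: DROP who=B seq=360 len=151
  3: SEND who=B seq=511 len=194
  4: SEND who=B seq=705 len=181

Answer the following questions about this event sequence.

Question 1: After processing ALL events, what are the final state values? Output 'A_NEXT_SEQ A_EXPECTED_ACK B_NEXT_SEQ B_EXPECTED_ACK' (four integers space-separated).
Answer: 1194 360 886 1194

Derivation:
After event 0: A_seq=1000 A_ack=360 B_seq=360 B_ack=1000
After event 1: A_seq=1194 A_ack=360 B_seq=360 B_ack=1194
After event 2: A_seq=1194 A_ack=360 B_seq=511 B_ack=1194
After event 3: A_seq=1194 A_ack=360 B_seq=705 B_ack=1194
After event 4: A_seq=1194 A_ack=360 B_seq=886 B_ack=1194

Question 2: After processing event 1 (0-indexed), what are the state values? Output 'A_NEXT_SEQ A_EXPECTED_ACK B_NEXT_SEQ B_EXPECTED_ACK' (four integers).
After event 0: A_seq=1000 A_ack=360 B_seq=360 B_ack=1000
After event 1: A_seq=1194 A_ack=360 B_seq=360 B_ack=1194

1194 360 360 1194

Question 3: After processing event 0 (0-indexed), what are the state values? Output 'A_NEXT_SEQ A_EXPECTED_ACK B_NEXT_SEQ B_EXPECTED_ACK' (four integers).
After event 0: A_seq=1000 A_ack=360 B_seq=360 B_ack=1000

1000 360 360 1000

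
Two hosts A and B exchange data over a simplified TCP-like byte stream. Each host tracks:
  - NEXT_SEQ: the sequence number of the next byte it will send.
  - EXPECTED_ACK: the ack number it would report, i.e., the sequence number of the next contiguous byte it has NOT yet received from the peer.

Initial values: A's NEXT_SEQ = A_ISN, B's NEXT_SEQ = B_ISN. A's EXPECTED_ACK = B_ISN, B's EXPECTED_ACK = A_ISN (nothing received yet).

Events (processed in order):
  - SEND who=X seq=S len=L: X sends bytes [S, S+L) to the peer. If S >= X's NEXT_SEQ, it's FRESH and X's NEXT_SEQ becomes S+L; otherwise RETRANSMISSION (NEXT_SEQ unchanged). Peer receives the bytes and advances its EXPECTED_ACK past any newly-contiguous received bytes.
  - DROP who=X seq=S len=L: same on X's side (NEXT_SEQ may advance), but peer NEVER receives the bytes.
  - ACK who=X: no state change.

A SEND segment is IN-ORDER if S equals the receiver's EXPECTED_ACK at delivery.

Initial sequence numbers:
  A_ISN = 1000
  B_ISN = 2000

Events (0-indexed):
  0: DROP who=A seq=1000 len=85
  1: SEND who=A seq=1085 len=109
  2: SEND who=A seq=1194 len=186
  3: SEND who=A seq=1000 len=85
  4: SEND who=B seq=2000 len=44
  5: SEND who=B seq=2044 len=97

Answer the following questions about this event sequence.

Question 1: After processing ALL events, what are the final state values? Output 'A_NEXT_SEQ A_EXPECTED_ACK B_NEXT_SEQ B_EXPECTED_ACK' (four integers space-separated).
After event 0: A_seq=1085 A_ack=2000 B_seq=2000 B_ack=1000
After event 1: A_seq=1194 A_ack=2000 B_seq=2000 B_ack=1000
After event 2: A_seq=1380 A_ack=2000 B_seq=2000 B_ack=1000
After event 3: A_seq=1380 A_ack=2000 B_seq=2000 B_ack=1380
After event 4: A_seq=1380 A_ack=2044 B_seq=2044 B_ack=1380
After event 5: A_seq=1380 A_ack=2141 B_seq=2141 B_ack=1380

Answer: 1380 2141 2141 1380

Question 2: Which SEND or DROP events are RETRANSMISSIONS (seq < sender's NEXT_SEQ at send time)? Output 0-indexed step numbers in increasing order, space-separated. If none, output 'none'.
Step 0: DROP seq=1000 -> fresh
Step 1: SEND seq=1085 -> fresh
Step 2: SEND seq=1194 -> fresh
Step 3: SEND seq=1000 -> retransmit
Step 4: SEND seq=2000 -> fresh
Step 5: SEND seq=2044 -> fresh

Answer: 3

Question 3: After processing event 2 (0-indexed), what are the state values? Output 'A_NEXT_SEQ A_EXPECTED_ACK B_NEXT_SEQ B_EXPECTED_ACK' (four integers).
After event 0: A_seq=1085 A_ack=2000 B_seq=2000 B_ack=1000
After event 1: A_seq=1194 A_ack=2000 B_seq=2000 B_ack=1000
After event 2: A_seq=1380 A_ack=2000 B_seq=2000 B_ack=1000

1380 2000 2000 1000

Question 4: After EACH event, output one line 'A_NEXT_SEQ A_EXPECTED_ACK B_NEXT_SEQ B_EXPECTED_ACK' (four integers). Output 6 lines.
1085 2000 2000 1000
1194 2000 2000 1000
1380 2000 2000 1000
1380 2000 2000 1380
1380 2044 2044 1380
1380 2141 2141 1380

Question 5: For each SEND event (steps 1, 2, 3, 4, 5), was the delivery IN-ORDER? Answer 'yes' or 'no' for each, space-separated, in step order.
Answer: no no yes yes yes

Derivation:
Step 1: SEND seq=1085 -> out-of-order
Step 2: SEND seq=1194 -> out-of-order
Step 3: SEND seq=1000 -> in-order
Step 4: SEND seq=2000 -> in-order
Step 5: SEND seq=2044 -> in-order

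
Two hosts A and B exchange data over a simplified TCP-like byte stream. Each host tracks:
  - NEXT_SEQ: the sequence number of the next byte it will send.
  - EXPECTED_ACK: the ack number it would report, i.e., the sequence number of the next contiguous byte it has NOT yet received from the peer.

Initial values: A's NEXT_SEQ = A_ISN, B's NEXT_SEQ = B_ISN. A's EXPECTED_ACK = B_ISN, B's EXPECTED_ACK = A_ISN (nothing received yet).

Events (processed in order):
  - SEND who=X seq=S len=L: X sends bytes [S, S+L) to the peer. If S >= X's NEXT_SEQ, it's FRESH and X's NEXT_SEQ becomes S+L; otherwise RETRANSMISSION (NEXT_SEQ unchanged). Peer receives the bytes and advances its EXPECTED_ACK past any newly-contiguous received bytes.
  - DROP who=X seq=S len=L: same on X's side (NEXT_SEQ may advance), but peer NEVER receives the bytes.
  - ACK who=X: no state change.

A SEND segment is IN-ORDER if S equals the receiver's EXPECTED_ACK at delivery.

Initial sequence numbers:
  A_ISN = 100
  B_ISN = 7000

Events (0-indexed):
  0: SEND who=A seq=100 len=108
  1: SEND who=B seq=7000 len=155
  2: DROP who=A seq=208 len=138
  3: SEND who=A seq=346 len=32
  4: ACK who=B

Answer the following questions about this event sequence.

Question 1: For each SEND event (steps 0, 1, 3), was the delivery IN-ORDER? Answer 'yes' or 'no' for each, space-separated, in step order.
Answer: yes yes no

Derivation:
Step 0: SEND seq=100 -> in-order
Step 1: SEND seq=7000 -> in-order
Step 3: SEND seq=346 -> out-of-order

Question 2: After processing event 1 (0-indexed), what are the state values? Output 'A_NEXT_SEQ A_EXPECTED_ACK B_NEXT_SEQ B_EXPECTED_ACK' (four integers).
After event 0: A_seq=208 A_ack=7000 B_seq=7000 B_ack=208
After event 1: A_seq=208 A_ack=7155 B_seq=7155 B_ack=208

208 7155 7155 208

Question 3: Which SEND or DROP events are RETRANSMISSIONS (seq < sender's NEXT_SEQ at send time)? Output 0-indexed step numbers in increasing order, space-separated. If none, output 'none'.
Step 0: SEND seq=100 -> fresh
Step 1: SEND seq=7000 -> fresh
Step 2: DROP seq=208 -> fresh
Step 3: SEND seq=346 -> fresh

Answer: none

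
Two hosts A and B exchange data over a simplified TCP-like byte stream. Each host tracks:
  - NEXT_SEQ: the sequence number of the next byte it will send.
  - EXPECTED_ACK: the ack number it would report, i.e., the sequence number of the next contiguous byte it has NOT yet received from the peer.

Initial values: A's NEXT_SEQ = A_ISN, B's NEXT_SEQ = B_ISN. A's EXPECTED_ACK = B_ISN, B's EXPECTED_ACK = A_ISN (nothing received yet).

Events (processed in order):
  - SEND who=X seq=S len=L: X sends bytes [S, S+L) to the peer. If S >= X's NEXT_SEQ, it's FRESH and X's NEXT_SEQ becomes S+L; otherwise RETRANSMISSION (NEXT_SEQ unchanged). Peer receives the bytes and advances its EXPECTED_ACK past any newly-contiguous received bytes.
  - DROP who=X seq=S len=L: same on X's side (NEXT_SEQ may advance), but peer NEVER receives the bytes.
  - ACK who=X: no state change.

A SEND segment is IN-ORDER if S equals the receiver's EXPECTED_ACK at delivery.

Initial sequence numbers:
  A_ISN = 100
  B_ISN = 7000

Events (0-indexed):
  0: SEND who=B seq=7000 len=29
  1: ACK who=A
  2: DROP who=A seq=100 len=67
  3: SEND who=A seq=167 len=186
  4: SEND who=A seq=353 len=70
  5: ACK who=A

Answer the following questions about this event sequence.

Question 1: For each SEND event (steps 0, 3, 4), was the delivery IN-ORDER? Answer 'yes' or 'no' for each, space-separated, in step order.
Answer: yes no no

Derivation:
Step 0: SEND seq=7000 -> in-order
Step 3: SEND seq=167 -> out-of-order
Step 4: SEND seq=353 -> out-of-order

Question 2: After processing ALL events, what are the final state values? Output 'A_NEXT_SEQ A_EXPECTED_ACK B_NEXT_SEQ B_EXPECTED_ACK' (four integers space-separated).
Answer: 423 7029 7029 100

Derivation:
After event 0: A_seq=100 A_ack=7029 B_seq=7029 B_ack=100
After event 1: A_seq=100 A_ack=7029 B_seq=7029 B_ack=100
After event 2: A_seq=167 A_ack=7029 B_seq=7029 B_ack=100
After event 3: A_seq=353 A_ack=7029 B_seq=7029 B_ack=100
After event 4: A_seq=423 A_ack=7029 B_seq=7029 B_ack=100
After event 5: A_seq=423 A_ack=7029 B_seq=7029 B_ack=100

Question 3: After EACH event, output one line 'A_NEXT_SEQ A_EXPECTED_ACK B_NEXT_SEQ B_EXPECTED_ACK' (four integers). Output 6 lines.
100 7029 7029 100
100 7029 7029 100
167 7029 7029 100
353 7029 7029 100
423 7029 7029 100
423 7029 7029 100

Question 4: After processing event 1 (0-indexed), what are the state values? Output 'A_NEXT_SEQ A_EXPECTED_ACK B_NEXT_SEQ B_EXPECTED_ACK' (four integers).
After event 0: A_seq=100 A_ack=7029 B_seq=7029 B_ack=100
After event 1: A_seq=100 A_ack=7029 B_seq=7029 B_ack=100

100 7029 7029 100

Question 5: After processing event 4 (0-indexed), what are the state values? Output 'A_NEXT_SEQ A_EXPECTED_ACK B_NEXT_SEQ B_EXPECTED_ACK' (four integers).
After event 0: A_seq=100 A_ack=7029 B_seq=7029 B_ack=100
After event 1: A_seq=100 A_ack=7029 B_seq=7029 B_ack=100
After event 2: A_seq=167 A_ack=7029 B_seq=7029 B_ack=100
After event 3: A_seq=353 A_ack=7029 B_seq=7029 B_ack=100
After event 4: A_seq=423 A_ack=7029 B_seq=7029 B_ack=100

423 7029 7029 100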